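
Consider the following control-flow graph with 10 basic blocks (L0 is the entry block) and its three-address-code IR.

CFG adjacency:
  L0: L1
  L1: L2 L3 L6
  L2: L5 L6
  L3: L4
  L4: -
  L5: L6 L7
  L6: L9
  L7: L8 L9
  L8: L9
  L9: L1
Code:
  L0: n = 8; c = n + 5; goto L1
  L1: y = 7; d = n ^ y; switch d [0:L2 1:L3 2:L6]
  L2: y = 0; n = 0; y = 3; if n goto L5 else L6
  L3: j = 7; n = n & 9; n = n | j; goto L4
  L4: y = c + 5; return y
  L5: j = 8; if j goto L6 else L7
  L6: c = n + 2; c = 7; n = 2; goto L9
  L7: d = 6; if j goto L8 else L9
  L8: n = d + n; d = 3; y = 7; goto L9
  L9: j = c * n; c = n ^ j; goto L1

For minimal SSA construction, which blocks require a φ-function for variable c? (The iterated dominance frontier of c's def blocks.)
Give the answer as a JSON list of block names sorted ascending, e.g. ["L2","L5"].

Answer: ["L1", "L9"]

Working:
idom tree: L1←L0 L2←L1 L3←L1 L4←L3 L5←L2 L6←L1 L7←L5 L8←L7 L9←L1
Dom∩ at merges:
  L1: preds {L0,L9}: {L0} ∩ {L0,L1,L9} = {L0}; idom=L0
  L6: preds {L1,L2,L5}: {L0,L1} ∩ {L0,L1,L2} ∩ {L0,L1,L2,L5} = {L0,L1}; idom=L1
  L9: preds {L6,L7,L8}: {L0,L1,L6} ∩ {L0,L1,L2,L5,L7} ∩ {L0,L1,L2,L5,L7,L8} = {L0,L1}; idom=L1

Frontier:
  join L1 pred L0: · stop@L0
  join L1 pred L9: L9→L1 stop@L0
  join L6 pred L1: · stop@L1
  join L6 pred L2: L2 stop@L1
  join L6 pred L5: L5→L2 stop@L1
  join L9 pred L6: L6 stop@L1
  join L9 pred L7: L7→L5→L2 stop@L1
  join L9 pred L8: L8→L7→L5→L2 stop@L1
  DF(L0)=∅
  DF(L1)={L1}
  DF(L2)={L6,L9}
  DF(L3)=∅
  DF(L4)=∅
  DF(L5)={L6,L9}
  DF(L6)={L9}
  DF(L7)={L9}
  DF(L8)={L9}
  DF(L9)={L1}

φ for c: defs {L0,L6,L9}
  DF⁺ = {L1,L9}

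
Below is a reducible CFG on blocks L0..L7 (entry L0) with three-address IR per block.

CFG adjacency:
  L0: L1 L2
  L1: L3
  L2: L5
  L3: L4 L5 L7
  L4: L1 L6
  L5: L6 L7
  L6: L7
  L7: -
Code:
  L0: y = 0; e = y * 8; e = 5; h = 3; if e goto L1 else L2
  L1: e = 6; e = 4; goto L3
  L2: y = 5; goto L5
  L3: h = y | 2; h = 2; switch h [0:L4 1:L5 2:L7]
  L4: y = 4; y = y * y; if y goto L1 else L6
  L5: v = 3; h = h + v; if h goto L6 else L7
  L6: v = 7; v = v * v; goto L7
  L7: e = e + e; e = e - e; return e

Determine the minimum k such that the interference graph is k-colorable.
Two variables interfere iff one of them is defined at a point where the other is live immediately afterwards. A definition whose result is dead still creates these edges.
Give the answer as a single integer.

Answer: 3

Analysis:
Per-block:
  L0: {e,h,y} / ∅
  L1: {e} / ∅
  L2: {y} / ∅
  L3: {h} / {y}
  L4: {y} / ∅
  L5: {h,v} / {h}
  L6: {v} / ∅
  L7: {e} / {e}

Liveness:
  live L0: ∅→{e,h,y}
  live L1: {y}→{e,y}
  live L2: {e,h}→{e,h}
  live L3: {e,y}→{e,h}
  live L4: {e}→{e,y}
  live L5: {e,h}→{e}
  live L6: {e}→{e}
  live L7: {e}→∅

Interfere edges:
  e↔{h,v,y}
  h↔{e,v,y}
  v↔{e,h}
  y↔{e,h}

Chromatic number:
  {e,h,v} pairwise interfere (3-clique) ⇒ χ ≥ 3
  3-colouring: R0={e}  R1={h}  R2={v,y}
  χ = 3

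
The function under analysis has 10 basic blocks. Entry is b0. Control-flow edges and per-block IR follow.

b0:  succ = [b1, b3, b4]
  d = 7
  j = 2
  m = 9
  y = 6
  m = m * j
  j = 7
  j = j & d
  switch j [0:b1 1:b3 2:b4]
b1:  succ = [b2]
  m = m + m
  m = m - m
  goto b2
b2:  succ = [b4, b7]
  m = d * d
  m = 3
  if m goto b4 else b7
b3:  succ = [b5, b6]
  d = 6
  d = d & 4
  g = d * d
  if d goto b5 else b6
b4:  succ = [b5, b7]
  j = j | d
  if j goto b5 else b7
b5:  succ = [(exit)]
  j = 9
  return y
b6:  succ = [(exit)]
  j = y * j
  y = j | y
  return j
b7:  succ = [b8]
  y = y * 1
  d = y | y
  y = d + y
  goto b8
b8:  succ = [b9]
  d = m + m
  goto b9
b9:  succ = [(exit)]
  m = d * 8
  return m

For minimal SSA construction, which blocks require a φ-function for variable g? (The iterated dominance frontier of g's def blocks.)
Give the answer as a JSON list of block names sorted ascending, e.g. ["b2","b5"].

idom tree: b1←b0 b2←b1 b3←b0 b4←b0 b5←b0 b6←b3 b7←b0 b8←b7 b9←b8
Join-block Dom:
  b4: preds {b0,b2}: {b0} ∩ {b0,b1,b2} = {b0}; idom=b0
  b5: preds {b3,b4}: {b0,b3} ∩ {b0,b4} = {b0}; idom=b0
  b7: preds {b2,b4}: {b0,b1,b2} ∩ {b0,b4} = {b0}; idom=b0

Frontier:
  join b4 pred b0: · stop@b0
  join b4 pred b2: b2→b1 stop@b0
  join b5 pred b3: b3 stop@b0
  join b5 pred b4: b4 stop@b0
  join b7 pred b2: b2→b1 stop@b0
  join b7 pred b4: b4 stop@b0
  b0: DF=∅
  b1: DF={b4,b7}
  b2: DF={b4,b7}
  b3: DF={b5}
  b4: DF={b5,b7}
  b5: DF=∅
  b6: DF=∅
  b7: DF=∅
  b8: DF=∅
  b9: DF=∅

φ for g: defs {b3}
  DF⁺ = {b5}

Answer: ["b5"]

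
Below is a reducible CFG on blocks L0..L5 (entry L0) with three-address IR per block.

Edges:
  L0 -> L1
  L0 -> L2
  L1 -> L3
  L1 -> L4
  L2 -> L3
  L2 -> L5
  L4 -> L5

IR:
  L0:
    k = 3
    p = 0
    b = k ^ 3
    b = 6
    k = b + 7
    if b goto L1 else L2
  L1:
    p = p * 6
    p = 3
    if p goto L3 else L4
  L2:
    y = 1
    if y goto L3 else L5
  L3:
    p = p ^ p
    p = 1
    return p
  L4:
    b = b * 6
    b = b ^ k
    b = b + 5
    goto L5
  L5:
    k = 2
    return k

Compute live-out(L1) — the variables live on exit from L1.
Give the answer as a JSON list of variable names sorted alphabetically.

Answer: ["b", "k", "p"]

Working:
Block summaries:
  L0 def {b,k,p} use ∅
  L1 def {p} use {p}
  L2 def {y} use ∅
  L3 def {p} use {p}
  L4 def {b} use {b,k}
  L5 def {k} use ∅

Backward fixpoint:
  L0: in=∅ out={b,k,p}
  L1: in={b,k,p} out={b,k,p}
  L2: in={p} out={p}
  L3: in={p} out=∅
  L4: in={b,k} out=∅
  L5: in=∅ out=∅

live-out(L1) = ["b", "k", "p"]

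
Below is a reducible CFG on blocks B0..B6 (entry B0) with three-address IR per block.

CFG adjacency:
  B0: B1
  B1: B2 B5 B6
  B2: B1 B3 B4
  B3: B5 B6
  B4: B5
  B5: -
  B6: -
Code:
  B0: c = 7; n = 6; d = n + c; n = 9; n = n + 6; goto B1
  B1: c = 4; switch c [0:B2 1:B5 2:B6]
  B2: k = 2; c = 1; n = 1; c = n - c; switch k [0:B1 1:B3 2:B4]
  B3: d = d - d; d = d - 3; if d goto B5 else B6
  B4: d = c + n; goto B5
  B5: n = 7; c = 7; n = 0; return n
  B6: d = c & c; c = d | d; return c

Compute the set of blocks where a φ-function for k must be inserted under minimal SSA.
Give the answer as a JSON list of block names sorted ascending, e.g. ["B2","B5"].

Answer: ["B1", "B5", "B6"]

Derivation:
idom tree: B1←B0 B2←B1 B3←B2 B4←B2 B5←B1 B6←B1
Dom∩ at merges:
  B1: preds {B0,B2}: {B0} ∩ {B0,B1,B2} = {B0}; idom=B0
  B5: preds {B1,B3,B4}: {B0,B1} ∩ {B0,B1,B2,B3} ∩ {B0,B1,B2,B4} = {B0,B1}; idom=B1
  B6: preds {B1,B3}: {B0,B1} ∩ {B0,B1,B2,B3} = {B0,B1}; idom=B1

DF walk-up:
  join B1 pred B0: · stop@B0
  join B1 pred B2: B2→B1 stop@B0
  join B5 pred B1: · stop@B1
  join B5 pred B3: B3→B2 stop@B1
  join B5 pred B4: B4→B2 stop@B1
  join B6 pred B1: · stop@B1
  join B6 pred B3: B3→B2 stop@B1
  B0 → ∅
  B1 → {B1}
  B2 → {B1,B5,B6}
  B3 → {B5,B6}
  B4 → {B5}
  B5 → ∅
  B6 → ∅

φ for k: defs {B2}
  DF⁺ = {B1,B5,B6}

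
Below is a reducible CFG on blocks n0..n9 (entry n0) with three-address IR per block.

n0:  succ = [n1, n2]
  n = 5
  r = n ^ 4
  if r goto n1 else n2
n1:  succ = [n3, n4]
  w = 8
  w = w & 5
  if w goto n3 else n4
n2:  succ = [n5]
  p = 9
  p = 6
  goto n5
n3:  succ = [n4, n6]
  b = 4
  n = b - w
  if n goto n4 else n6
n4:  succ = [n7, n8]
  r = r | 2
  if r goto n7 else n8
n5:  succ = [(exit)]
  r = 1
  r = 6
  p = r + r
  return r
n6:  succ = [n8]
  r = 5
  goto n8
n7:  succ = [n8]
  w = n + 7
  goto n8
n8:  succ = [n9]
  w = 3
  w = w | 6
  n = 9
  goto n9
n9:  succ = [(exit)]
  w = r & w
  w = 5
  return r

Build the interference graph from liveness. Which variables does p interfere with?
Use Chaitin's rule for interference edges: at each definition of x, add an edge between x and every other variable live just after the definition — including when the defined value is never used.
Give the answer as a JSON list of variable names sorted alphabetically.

Answer: ["r"]

Analysis:
def/use:
  n0 def {n,r} use ∅
  n1 def {w} use ∅
  n2 def {p} use ∅
  n3 def {b,n} use {w}
  n4 def {r} use {r}
  n5 def {p,r} use ∅
  n6 def {r} use ∅
  n7 def {w} use {n}
  n8 def {n,w} use ∅
  n9 def {w} use {r,w}

Liveness:
  n0: in=∅ out={n,r}
  n1: in={n,r} out={n,r,w}
  n2: in=∅ out=∅
  n3: in={r,w} out={n,r}
  n4: in={n,r} out={n,r}
  n5: in=∅ out=∅
  n6: in=∅ out={r}
  n7: in={n,r} out={r}
  n8: in={r} out={r,w}
  n9: in={r,w} out=∅

Conflict graph:
  b: {r,w}
  n: {r,w}
  p: {r}
  r: {b,n,p,w}
  w: {b,n,r}

N(p) = ["r"]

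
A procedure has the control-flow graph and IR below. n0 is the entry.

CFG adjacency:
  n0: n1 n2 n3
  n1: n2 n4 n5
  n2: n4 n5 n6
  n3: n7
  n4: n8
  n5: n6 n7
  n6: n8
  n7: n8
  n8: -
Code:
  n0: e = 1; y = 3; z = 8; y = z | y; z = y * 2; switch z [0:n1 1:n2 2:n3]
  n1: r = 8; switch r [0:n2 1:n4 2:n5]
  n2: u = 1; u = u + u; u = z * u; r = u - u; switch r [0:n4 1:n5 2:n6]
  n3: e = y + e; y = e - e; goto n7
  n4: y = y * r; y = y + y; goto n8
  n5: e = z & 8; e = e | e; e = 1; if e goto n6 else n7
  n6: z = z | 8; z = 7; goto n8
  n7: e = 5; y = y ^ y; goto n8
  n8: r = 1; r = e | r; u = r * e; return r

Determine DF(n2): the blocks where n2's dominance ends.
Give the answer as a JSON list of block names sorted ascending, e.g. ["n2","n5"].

Answer: ["n4", "n5", "n6"]

Derivation:
idom tree: n1←n0 n2←n0 n3←n0 n4←n0 n5←n0 n6←n0 n7←n0 n8←n0
Dom at joins:
  n2: preds {n0,n1}: {n0} ∩ {n0,n1} = {n0}; idom=n0
  n4: preds {n1,n2}: {n0,n1} ∩ {n0,n2} = {n0}; idom=n0
  n5: preds {n1,n2}: {n0,n1} ∩ {n0,n2} = {n0}; idom=n0
  n6: preds {n2,n5}: {n0,n2} ∩ {n0,n5} = {n0}; idom=n0
  n7: preds {n3,n5}: {n0,n3} ∩ {n0,n5} = {n0}; idom=n0
  n8: preds {n4,n6,n7}: {n0,n4} ∩ {n0,n6} ∩ {n0,n7} = {n0}; idom=n0

DF derivation:
  n2←n0: walk · to n0
  n2←n1: walk n1 to n0
  n4←n1: walk n1 to n0
  n4←n2: walk n2 to n0
  n5←n1: walk n1 to n0
  n5←n2: walk n2 to n0
  n6←n2: walk n2 to n0
  n6←n5: walk n5 to n0
  n7←n3: walk n3 to n0
  n7←n5: walk n5 to n0
  n8←n4: walk n4 to n0
  n8←n6: walk n6 to n0
  n8←n7: walk n7 to n0
  n0 → ∅
  n1 → {n2,n4,n5}
  n2 → {n4,n5,n6}
  n3 → {n7}
  n4 → {n8}
  n5 → {n6,n7}
  n6 → {n8}
  n7 → {n8}
  n8 → ∅

DF(n2) = ["n4", "n5", "n6"]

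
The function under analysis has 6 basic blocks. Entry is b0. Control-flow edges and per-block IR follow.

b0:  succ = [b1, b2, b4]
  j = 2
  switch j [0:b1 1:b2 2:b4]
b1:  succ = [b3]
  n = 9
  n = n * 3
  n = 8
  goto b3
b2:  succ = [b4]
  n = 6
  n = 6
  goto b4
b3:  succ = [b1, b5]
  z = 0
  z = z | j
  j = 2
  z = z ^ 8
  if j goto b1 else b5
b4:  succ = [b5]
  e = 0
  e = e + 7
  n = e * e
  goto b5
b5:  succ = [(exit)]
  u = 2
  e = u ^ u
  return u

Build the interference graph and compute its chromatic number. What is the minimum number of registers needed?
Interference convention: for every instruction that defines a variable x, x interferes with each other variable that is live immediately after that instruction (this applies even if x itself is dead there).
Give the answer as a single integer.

Per-block:
  b0: def={j} ue=∅
  b1: def={n} ue=∅
  b2: def={n} ue=∅
  b3: def={j,z} ue={j}
  b4: def={e,n} ue=∅
  b5: def={e,u} ue=∅

Liveness:
  b0: in=∅ out={j}
  b1: in={j} out={j}
  b2: in=∅ out=∅
  b3: in={j} out={j}
  b4: in=∅ out=∅
  b5: in=∅ out=∅

Interference:
  e: {u}
  j: {n,z}
  n: {j}
  u: {e}
  z: {j}

Colouring:
  clique {e,u} ⇒ need ≥ 2
  assign e→c0 j→c0 n→c1 u→c1 z→c1 — no edge inside a register ⇒ χ ≤ 2
  χ = 2

Answer: 2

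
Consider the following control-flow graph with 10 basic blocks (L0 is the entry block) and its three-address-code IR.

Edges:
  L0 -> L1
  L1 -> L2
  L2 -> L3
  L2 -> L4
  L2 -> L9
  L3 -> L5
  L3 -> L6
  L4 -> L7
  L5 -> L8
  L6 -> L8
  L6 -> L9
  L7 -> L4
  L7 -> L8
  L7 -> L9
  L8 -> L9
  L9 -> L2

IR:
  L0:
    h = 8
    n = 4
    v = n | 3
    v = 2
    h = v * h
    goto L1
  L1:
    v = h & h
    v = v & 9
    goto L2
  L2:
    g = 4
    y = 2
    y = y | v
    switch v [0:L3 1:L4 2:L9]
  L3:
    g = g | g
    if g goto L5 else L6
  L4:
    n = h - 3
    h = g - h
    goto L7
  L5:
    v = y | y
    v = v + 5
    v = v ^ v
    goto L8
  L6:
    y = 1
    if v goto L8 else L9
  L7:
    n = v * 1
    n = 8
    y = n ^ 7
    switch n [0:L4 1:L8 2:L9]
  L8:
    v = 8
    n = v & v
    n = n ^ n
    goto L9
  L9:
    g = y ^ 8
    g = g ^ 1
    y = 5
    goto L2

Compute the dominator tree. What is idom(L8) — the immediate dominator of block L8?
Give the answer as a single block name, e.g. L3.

idom tree: L1←L0 L2←L1 L3←L2 L4←L2 L5←L3 L6←L3 L7←L4 L8←L2 L9←L2
Dom∩ at merges:
  L2: preds {L1,L9}: {L0,L1} ∩ {L0,L1,L2,L9} = {L0,L1}; idom=L1
  L4: preds {L2,L7}: {L0,L1,L2} ∩ {L0,L1,L2,L4,L7} = {L0,L1,L2}; idom=L2
  L8: preds {L5,L6,L7}: {L0,L1,L2,L3,L5} ∩ {L0,L1,L2,L3,L6} ∩ {L0,L1,L2,L4,L7} = {L0,L1,L2}; idom=L2
  L9: preds {L2,L6,L7,L8}: {L0,L1,L2} ∩ {L0,L1,L2,L3,L6} ∩ {L0,L1,L2,L4,L7} ∩ {L0,L1,L2,L8} = {L0,L1,L2}; idom=L2

idom(L8) = L2

Answer: L2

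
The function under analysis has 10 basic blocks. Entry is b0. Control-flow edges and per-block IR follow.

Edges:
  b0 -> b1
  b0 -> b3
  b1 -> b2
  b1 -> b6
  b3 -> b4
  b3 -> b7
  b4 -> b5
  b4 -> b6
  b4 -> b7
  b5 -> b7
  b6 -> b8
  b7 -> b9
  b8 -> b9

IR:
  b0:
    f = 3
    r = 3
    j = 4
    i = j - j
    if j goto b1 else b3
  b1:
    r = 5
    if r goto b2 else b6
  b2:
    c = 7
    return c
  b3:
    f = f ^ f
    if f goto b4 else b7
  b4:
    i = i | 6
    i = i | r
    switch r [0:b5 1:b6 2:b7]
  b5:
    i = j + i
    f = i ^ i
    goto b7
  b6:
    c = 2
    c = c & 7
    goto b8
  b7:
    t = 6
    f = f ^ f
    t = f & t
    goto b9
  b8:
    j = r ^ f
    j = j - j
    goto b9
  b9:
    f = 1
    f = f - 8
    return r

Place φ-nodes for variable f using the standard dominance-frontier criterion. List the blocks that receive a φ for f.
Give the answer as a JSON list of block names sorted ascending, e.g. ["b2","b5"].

Answer: ["b6", "b7", "b9"]

Derivation:
idom tree: b1←b0 b2←b1 b3←b0 b4←b3 b5←b4 b6←b0 b7←b3 b8←b6 b9←b0
Dom∩ at merges:
  b6: preds {b1,b4}: {b0,b1} ∩ {b0,b3,b4} = {b0}; idom=b0
  b7: preds {b3,b4,b5}: {b0,b3} ∩ {b0,b3,b4} ∩ {b0,b3,b4,b5} = {b0,b3}; idom=b3
  b9: preds {b7,b8}: {b0,b3,b7} ∩ {b0,b6,b8} = {b0}; idom=b0

DF walk-up:
  join b6 pred b1: b1 stop@b0
  join b6 pred b4: b4→b3 stop@b0
  join b7 pred b3: · stop@b3
  join b7 pred b4: b4 stop@b3
  join b7 pred b5: b5→b4 stop@b3
  join b9 pred b7: b7→b3 stop@b0
  join b9 pred b8: b8→b6 stop@b0
  b0 → ∅
  b1 → {b6}
  b2 → ∅
  b3 → {b6,b9}
  b4 → {b6,b7}
  b5 → {b7}
  b6 → {b9}
  b7 → {b9}
  b8 → {b9}
  b9 → ∅

φ for f: defs {b0,b3,b5,b7,b9}
  DF⁺ = {b6,b7,b9}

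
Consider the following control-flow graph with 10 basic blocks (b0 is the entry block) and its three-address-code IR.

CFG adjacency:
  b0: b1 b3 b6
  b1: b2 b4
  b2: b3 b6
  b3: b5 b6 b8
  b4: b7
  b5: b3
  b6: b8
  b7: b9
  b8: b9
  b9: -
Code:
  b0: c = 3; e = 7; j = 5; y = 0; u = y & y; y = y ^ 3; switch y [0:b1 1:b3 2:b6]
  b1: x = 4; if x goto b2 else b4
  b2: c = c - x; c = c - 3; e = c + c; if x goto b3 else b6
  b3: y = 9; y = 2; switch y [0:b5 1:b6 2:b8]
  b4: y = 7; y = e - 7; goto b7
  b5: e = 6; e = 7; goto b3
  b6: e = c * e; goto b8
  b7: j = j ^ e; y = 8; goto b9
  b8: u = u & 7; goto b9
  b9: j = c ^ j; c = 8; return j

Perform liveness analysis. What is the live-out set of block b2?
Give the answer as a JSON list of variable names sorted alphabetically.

Block summaries:
  b0 def {c,e,j,u,y} use ∅
  b1 def {x} use ∅
  b2 def {c,e} use {c,x}
  b3 def {y} use ∅
  b4 def {y} use {e}
  b5 def {e} use ∅
  b6 def {e} use {c,e}
  b7 def {j,y} use {e,j}
  b8 def {u} use {u}
  b9 def {c,j} use {c,j}

Live sets:
  b0 li=∅ lo={c,e,j,u}
  b1 li={c,e,j,u} lo={c,e,j,u,x}
  b2 li={c,j,u,x} lo={c,e,j,u}
  b3 li={c,e,j,u} lo={c,e,j,u}
  b4 li={c,e,j} lo={c,e,j}
  b5 li={c,j,u} lo={c,e,j,u}
  b6 li={c,e,j,u} lo={c,j,u}
  b7 li={c,e,j} lo={c,j}
  b8 li={c,j,u} lo={c,j}
  b9 li={c,j} lo=∅

live-out(b2) = ["c", "e", "j", "u"]

Answer: ["c", "e", "j", "u"]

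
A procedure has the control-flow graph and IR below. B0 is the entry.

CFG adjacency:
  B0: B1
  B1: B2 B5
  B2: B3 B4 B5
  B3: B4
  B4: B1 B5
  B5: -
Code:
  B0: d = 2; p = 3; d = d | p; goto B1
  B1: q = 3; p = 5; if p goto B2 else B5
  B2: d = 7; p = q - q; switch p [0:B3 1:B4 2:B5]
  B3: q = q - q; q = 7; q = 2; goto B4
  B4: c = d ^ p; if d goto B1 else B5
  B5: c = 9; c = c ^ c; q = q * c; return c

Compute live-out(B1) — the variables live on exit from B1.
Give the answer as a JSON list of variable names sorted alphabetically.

Answer: ["q"]

Derivation:
Block summaries:
  B0 def {d,p} use ∅
  B1 def {p,q} use ∅
  B2 def {d,p} use {q}
  B3 def {q} use {q}
  B4 def {c} use {d,p}
  B5 def {c,q} use {q}

Live sets:
  B0: in=∅ out=∅
  B1: in=∅ out={q}
  B2: in={q} out={d,p,q}
  B3: in={d,p,q} out={d,p,q}
  B4: in={d,p,q} out={q}
  B5: in={q} out=∅

live-out(B1) = ["q"]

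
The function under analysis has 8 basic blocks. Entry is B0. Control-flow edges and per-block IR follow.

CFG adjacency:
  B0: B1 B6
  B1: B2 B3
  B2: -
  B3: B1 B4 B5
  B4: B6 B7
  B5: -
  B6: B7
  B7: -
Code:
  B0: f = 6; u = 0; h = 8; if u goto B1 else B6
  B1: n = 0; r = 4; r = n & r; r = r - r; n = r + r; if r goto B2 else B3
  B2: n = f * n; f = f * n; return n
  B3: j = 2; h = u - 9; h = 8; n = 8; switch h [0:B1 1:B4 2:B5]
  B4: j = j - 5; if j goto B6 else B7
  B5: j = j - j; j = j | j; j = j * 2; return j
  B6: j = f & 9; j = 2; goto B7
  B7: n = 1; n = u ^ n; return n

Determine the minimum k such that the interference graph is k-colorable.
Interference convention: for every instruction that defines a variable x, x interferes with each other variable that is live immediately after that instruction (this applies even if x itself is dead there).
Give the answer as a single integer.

Block summaries:
  B0: def={f,h,u} ue=∅
  B1: def={n,r} ue=∅
  B2: def={f,n} ue={f,n}
  B3: def={h,j,n} ue={u}
  B4: def={j} ue={j}
  B5: def={j} ue={j}
  B6: def={j} ue={f}
  B7: def={n} ue={u}

Backward fixpoint:
  live B0: ∅→{f,u}
  live B1: {f,u}→{f,n,u}
  live B2: {f,n}→∅
  live B3: {f,u}→{f,j,u}
  live B4: {f,j,u}→{f,u}
  live B5: {j}→∅
  live B6: {f,u}→{u}
  live B7: {u}→∅

Interference:
  f: {h,j,n,r,u}
  h: {f,j,n,u}
  j: {f,h,n,u}
  n: {f,h,j,r,u}
  r: {f,n,u}
  u: {f,h,j,n,r}

Chromatic number:
  lower bound: {f,h,j,n,u} mutually conflict ⇒ χ ≥ 5
  assign f→R0 h→R3 j→R4 n→R1 r→R3 u→R2 — no edge inside a register ⇒ χ ≤ 5
  χ = 5

Answer: 5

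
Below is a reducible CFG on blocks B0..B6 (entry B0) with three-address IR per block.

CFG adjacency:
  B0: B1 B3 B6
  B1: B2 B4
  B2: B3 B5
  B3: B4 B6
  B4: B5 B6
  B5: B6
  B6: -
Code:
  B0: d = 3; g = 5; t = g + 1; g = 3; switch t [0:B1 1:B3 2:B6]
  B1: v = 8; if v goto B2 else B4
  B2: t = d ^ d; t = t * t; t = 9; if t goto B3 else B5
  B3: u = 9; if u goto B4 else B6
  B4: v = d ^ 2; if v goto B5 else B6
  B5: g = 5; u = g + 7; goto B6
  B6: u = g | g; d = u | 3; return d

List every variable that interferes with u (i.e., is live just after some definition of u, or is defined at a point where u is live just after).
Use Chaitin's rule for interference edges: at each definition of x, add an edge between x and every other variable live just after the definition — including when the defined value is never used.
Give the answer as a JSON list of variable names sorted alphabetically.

Answer: ["d", "g"]

Working:
Per-block:
  B0: def={d,g,t} ue=∅
  B1: def={v} ue=∅
  B2: def={t} ue={d}
  B3: def={u} ue=∅
  B4: def={v} ue={d}
  B5: def={g,u} ue=∅
  B6: def={d,u} ue={g}

Liveness:
  B0: in=∅ out={d,g}
  B1: in={d,g} out={d,g}
  B2: in={d,g} out={d,g}
  B3: in={d,g} out={d,g}
  B4: in={d,g} out={g}
  B5: in=∅ out={g}
  B6: in={g} out=∅

Interfere edges:
  d: {g,t,u,v}
  g: {d,t,u,v}
  t: {d,g}
  u: {d,g}
  v: {d,g}

N(u) = ["d", "g"]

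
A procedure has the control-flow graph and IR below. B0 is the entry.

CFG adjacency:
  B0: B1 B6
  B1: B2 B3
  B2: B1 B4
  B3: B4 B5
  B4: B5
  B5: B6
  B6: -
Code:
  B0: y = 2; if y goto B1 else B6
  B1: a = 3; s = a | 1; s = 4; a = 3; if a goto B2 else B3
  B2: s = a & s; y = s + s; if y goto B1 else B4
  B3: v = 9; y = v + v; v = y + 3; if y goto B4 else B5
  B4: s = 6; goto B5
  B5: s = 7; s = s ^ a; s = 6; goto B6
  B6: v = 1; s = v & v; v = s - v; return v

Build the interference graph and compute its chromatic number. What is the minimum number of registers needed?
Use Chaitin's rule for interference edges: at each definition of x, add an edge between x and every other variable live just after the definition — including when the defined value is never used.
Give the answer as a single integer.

Block summaries:
  B0: {y} / ∅
  B1: {a,s} / ∅
  B2: {s,y} / {a,s}
  B3: {v,y} / ∅
  B4: {s} / ∅
  B5: {s} / {a}
  B6: {s,v} / ∅

Liveness:
  B0 li=∅ lo=∅
  B1 li=∅ lo={a,s}
  B2 li={a,s} lo={a}
  B3 li={a} lo={a}
  B4 li={a} lo={a}
  B5 li={a} lo=∅
  B6 li=∅ lo=∅

Conflict graph:
  a: {s,v,y}
  s: {a,v}
  v: {a,s,y}
  y: {a,v}

Registers:
  {a,s,v} pairwise interfere (3-clique) ⇒ χ ≥ 3
  assign a→R0 s→R2 v→R1 y→R2 — no edge inside a register ⇒ χ ≤ 3
  χ = 3

Answer: 3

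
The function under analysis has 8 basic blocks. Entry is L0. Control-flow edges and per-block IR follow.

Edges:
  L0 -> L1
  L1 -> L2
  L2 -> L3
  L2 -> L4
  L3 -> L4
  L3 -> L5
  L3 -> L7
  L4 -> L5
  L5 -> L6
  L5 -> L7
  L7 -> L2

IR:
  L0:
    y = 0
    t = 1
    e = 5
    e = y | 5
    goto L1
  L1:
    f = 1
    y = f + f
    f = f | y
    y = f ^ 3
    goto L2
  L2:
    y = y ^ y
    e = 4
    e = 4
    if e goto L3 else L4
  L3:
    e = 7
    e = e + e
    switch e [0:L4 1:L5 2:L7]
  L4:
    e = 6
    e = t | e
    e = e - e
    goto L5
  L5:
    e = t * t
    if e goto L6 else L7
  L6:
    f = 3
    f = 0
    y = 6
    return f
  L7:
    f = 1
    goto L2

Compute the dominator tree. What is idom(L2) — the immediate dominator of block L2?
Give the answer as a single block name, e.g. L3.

idom tree: L1←L0 L2←L1 L3←L2 L4←L2 L5←L2 L6←L5 L7←L2
Dom at joins:
  L2: preds {L1,L7}: {L0,L1} ∩ {L0,L1,L2,L7} = {L0,L1}; idom=L1
  L4: preds {L2,L3}: {L0,L1,L2} ∩ {L0,L1,L2,L3} = {L0,L1,L2}; idom=L2
  L5: preds {L3,L4}: {L0,L1,L2,L3} ∩ {L0,L1,L2,L4} = {L0,L1,L2}; idom=L2
  L7: preds {L3,L5}: {L0,L1,L2,L3} ∩ {L0,L1,L2,L5} = {L0,L1,L2}; idom=L2

idom(L2) = L1

Answer: L1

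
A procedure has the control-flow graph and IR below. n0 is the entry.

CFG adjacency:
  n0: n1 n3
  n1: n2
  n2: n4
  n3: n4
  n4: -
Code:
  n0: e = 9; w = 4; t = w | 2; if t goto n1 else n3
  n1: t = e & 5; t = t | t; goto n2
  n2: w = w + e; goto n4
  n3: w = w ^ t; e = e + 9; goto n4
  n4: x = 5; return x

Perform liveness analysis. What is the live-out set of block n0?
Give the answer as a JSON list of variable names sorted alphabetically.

def/use:
  n0 def {e,t,w} use ∅
  n1 def {t} use {e}
  n2 def {w} use {e,w}
  n3 def {e,w} use {e,t,w}
  n4 def {x} use ∅

Backward fixpoint:
  n0 li=∅ lo={e,t,w}
  n1 li={e,w} lo={e,w}
  n2 li={e,w} lo=∅
  n3 li={e,t,w} lo=∅
  n4 li=∅ lo=∅

live-out(n0) = ["e", "t", "w"]

Answer: ["e", "t", "w"]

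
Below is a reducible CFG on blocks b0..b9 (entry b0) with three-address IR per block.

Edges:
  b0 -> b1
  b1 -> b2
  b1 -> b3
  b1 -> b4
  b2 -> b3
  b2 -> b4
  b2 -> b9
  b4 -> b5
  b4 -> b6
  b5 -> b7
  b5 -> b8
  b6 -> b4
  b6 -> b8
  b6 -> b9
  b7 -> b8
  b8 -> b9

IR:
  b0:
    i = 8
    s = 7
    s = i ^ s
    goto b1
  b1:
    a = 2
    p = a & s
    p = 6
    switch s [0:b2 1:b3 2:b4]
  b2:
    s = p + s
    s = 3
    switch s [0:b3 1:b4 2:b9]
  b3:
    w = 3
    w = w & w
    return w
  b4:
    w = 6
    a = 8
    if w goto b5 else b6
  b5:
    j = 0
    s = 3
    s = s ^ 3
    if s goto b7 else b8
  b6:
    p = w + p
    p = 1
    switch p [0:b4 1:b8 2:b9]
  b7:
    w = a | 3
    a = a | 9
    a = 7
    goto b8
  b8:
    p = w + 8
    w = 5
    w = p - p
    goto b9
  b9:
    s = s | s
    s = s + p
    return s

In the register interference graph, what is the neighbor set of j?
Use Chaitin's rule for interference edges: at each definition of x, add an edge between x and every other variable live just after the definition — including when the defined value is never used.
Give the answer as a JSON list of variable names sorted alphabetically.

Per-block:
  b0: {i,s} / ∅
  b1: {a,p} / {s}
  b2: {s} / {p,s}
  b3: {w} / ∅
  b4: {a,w} / ∅
  b5: {j,s} / ∅
  b6: {p} / {p,w}
  b7: {a,w} / {a}
  b8: {p,w} / {w}
  b9: {s} / {p,s}

Live sets:
  b0 li=∅ lo={s}
  b1 li={s} lo={p,s}
  b2 li={p,s} lo={p,s}
  b3 li=∅ lo=∅
  b4 li={p,s} lo={a,p,s,w}
  b5 li={a,w} lo={a,s,w}
  b6 li={p,s,w} lo={p,s,w}
  b7 li={a,s} lo={s,w}
  b8 li={s,w} lo={p,s}
  b9 li={p,s} lo=∅

Interference:
  a — {j,p,s,w}
  i — {s}
  j — {a,w}
  p — {a,s,w}
  s — {a,i,p,w}
  w — {a,j,p,s}

N(j) = ["a", "w"]

Answer: ["a", "w"]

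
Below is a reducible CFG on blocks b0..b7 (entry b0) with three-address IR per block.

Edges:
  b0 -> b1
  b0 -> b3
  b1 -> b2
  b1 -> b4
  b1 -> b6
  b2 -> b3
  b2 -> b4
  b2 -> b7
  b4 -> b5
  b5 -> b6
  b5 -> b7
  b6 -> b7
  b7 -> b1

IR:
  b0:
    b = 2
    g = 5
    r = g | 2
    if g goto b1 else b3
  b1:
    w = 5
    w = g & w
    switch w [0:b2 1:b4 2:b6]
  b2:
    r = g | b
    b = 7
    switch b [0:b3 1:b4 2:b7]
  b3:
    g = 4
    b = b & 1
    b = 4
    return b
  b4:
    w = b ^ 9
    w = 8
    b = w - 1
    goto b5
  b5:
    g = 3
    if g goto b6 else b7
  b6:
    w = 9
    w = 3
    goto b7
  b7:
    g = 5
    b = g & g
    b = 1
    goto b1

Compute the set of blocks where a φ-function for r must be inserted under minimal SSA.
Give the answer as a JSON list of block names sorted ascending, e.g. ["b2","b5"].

idom tree: b1←b0 b2←b1 b3←b0 b4←b1 b5←b4 b6←b1 b7←b1
Join-block Dom:
  b1: preds {b0,b7}: {b0} ∩ {b0,b1,b7} = {b0}; idom=b0
  b3: preds {b0,b2}: {b0} ∩ {b0,b1,b2} = {b0}; idom=b0
  b4: preds {b1,b2}: {b0,b1} ∩ {b0,b1,b2} = {b0,b1}; idom=b1
  b6: preds {b1,b5}: {b0,b1} ∩ {b0,b1,b4,b5} = {b0,b1}; idom=b1
  b7: preds {b2,b5,b6}: {b0,b1,b2} ∩ {b0,b1,b4,b5} ∩ {b0,b1,b6} = {b0,b1}; idom=b1

DF walk-up:
  join b1 pred b0: · stop@b0
  join b1 pred b7: b7→b1 stop@b0
  join b3 pred b0: · stop@b0
  join b3 pred b2: b2→b1 stop@b0
  join b4 pred b1: · stop@b1
  join b4 pred b2: b2 stop@b1
  join b6 pred b1: · stop@b1
  join b6 pred b5: b5→b4 stop@b1
  join b7 pred b2: b2 stop@b1
  join b7 pred b5: b5→b4 stop@b1
  join b7 pred b6: b6 stop@b1
  DF(b0)=∅
  DF(b1)={b1,b3}
  DF(b2)={b3,b4,b7}
  DF(b3)=∅
  DF(b4)={b6,b7}
  DF(b5)={b6,b7}
  DF(b6)={b7}
  DF(b7)={b1}

φ for r: defs {b0,b2}
  DF⁺ = {b1,b3,b4,b6,b7}

Answer: ["b1", "b3", "b4", "b6", "b7"]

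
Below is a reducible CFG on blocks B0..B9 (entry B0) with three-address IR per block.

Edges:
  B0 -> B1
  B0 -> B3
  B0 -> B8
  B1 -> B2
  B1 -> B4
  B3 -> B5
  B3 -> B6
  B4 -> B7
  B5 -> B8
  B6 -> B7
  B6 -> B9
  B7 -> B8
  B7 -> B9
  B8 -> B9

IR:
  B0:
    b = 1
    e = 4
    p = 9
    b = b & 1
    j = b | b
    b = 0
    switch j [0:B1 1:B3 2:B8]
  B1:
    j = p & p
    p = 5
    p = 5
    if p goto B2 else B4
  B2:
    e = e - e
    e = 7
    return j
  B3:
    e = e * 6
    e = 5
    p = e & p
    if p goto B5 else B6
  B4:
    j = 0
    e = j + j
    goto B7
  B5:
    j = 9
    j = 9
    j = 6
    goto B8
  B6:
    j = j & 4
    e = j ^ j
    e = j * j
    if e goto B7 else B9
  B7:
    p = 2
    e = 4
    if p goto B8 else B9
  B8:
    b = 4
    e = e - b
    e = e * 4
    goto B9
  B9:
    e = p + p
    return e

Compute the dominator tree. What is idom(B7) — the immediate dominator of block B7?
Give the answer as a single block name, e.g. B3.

Answer: B0

Analysis:
idom tree: B1←B0 B2←B1 B3←B0 B4←B1 B5←B3 B6←B3 B7←B0 B8←B0 B9←B0
Join-block Dom:
  B7: preds {B4,B6}: {B0,B1,B4} ∩ {B0,B3,B6} = {B0}; idom=B0
  B8: preds {B0,B5,B7}: {B0} ∩ {B0,B3,B5} ∩ {B0,B7} = {B0}; idom=B0
  B9: preds {B6,B7,B8}: {B0,B3,B6} ∩ {B0,B7} ∩ {B0,B8} = {B0}; idom=B0

idom(B7) = B0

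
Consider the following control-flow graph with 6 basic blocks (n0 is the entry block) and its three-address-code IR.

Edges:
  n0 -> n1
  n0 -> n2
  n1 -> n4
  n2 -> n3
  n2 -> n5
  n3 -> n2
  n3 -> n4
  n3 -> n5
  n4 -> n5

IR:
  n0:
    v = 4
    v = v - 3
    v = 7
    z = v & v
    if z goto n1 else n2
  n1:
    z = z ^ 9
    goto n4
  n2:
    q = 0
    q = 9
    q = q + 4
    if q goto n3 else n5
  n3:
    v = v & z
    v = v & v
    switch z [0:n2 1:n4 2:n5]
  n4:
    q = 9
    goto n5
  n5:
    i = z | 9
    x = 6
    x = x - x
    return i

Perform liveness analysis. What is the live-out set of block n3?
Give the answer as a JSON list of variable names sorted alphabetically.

def/use:
  n0: def={v,z} ue=∅
  n1: def={z} ue={z}
  n2: def={q} ue=∅
  n3: def={v} ue={v,z}
  n4: def={q} ue=∅
  n5: def={i,x} ue={z}

Live sets:
  n0 li=∅ lo={v,z}
  n1 li={z} lo={z}
  n2 li={v,z} lo={v,z}
  n3 li={v,z} lo={v,z}
  n4 li={z} lo={z}
  n5 li={z} lo=∅

live-out(n3) = ["v", "z"]

Answer: ["v", "z"]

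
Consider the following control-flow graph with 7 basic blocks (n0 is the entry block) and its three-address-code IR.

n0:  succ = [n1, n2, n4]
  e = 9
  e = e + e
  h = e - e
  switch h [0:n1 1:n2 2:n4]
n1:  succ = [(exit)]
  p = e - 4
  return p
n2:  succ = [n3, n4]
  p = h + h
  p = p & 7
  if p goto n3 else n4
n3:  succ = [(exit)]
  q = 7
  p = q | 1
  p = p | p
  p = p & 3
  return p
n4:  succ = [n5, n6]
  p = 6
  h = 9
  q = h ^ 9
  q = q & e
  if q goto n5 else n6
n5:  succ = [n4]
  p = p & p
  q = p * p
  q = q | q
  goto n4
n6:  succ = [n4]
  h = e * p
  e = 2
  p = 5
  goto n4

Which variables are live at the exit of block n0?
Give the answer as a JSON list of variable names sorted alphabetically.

Block summaries:
  n0 def {e,h} use ∅
  n1 def {p} use {e}
  n2 def {p} use {h}
  n3 def {p,q} use ∅
  n4 def {h,p,q} use {e}
  n5 def {p,q} use {p}
  n6 def {e,h,p} use {e,p}

Liveness:
  live n0: ∅→{e,h}
  live n1: {e}→∅
  live n2: {e,h}→{e}
  live n3: ∅→∅
  live n4: {e}→{e,p}
  live n5: {e,p}→{e}
  live n6: {e,p}→{e}

live-out(n0) = ["e", "h"]

Answer: ["e", "h"]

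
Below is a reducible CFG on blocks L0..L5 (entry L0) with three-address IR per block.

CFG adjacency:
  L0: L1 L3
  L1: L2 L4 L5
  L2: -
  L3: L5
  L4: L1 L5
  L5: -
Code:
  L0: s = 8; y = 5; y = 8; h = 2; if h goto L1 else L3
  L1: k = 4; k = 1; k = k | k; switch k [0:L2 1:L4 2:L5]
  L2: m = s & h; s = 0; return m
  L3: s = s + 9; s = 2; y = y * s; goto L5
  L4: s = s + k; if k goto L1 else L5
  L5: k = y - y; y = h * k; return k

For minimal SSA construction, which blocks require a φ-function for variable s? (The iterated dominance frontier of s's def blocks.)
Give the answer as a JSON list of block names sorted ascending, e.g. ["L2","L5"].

Answer: ["L1", "L5"]

Derivation:
idom tree: L1←L0 L2←L1 L3←L0 L4←L1 L5←L0
Dom at joins:
  L1: preds {L0,L4}: {L0} ∩ {L0,L1,L4} = {L0}; idom=L0
  L5: preds {L1,L3,L4}: {L0,L1} ∩ {L0,L3} ∩ {L0,L1,L4} = {L0}; idom=L0

DF derivation:
  join L1 pred L0: · stop@L0
  join L1 pred L4: L4→L1 stop@L0
  join L5 pred L1: L1 stop@L0
  join L5 pred L3: L3 stop@L0
  join L5 pred L4: L4→L1 stop@L0
  L0: DF=∅
  L1: DF={L1,L5}
  L2: DF=∅
  L3: DF={L5}
  L4: DF={L1,L5}
  L5: DF=∅

φ for s: defs {L0,L2,L3,L4}
  DF⁺ = {L1,L5}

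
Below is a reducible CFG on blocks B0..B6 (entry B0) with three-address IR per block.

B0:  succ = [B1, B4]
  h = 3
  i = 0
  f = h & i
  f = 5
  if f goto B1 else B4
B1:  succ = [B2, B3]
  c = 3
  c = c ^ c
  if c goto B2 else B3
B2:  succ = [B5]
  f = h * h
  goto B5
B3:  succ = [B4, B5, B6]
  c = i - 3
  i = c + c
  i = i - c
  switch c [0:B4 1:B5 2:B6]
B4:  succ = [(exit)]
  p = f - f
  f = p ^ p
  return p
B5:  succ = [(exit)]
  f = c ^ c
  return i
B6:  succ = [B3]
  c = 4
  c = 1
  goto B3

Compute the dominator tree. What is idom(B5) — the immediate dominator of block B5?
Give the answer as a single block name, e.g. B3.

idom tree: B1←B0 B2←B1 B3←B1 B4←B0 B5←B1 B6←B3
Dom∩ at merges:
  B3: preds {B1,B6}: {B0,B1} ∩ {B0,B1,B3,B6} = {B0,B1}; idom=B1
  B4: preds {B0,B3}: {B0} ∩ {B0,B1,B3} = {B0}; idom=B0
  B5: preds {B2,B3}: {B0,B1,B2} ∩ {B0,B1,B3} = {B0,B1}; idom=B1

idom(B5) = B1

Answer: B1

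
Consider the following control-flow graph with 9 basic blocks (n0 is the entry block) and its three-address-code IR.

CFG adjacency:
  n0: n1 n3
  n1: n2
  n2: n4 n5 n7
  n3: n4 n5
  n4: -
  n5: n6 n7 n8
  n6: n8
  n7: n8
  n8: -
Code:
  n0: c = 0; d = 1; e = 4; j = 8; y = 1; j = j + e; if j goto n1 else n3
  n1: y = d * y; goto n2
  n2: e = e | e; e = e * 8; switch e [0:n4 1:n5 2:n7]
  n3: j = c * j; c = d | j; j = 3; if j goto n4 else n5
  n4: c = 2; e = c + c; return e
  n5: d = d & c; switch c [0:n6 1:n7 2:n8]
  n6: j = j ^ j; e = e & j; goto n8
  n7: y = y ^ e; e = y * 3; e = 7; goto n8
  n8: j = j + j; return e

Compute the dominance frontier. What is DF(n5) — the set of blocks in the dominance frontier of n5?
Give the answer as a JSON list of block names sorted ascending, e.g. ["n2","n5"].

idom tree: n1←n0 n2←n1 n3←n0 n4←n0 n5←n0 n6←n5 n7←n0 n8←n0
Dom∩ at merges:
  n4: preds {n2,n3}: {n0,n1,n2} ∩ {n0,n3} = {n0}; idom=n0
  n5: preds {n2,n3}: {n0,n1,n2} ∩ {n0,n3} = {n0}; idom=n0
  n7: preds {n2,n5}: {n0,n1,n2} ∩ {n0,n5} = {n0}; idom=n0
  n8: preds {n5,n6,n7}: {n0,n5} ∩ {n0,n5,n6} ∩ {n0,n7} = {n0}; idom=n0

DF walk-up:
  join n4 pred n2: n2→n1 stop@n0
  join n4 pred n3: n3 stop@n0
  join n5 pred n2: n2→n1 stop@n0
  join n5 pred n3: n3 stop@n0
  join n7 pred n2: n2→n1 stop@n0
  join n7 pred n5: n5 stop@n0
  join n8 pred n5: n5 stop@n0
  join n8 pred n6: n6→n5 stop@n0
  join n8 pred n7: n7 stop@n0
  n0: DF=∅
  n1: DF={n4,n5,n7}
  n2: DF={n4,n5,n7}
  n3: DF={n4,n5}
  n4: DF=∅
  n5: DF={n7,n8}
  n6: DF={n8}
  n7: DF={n8}
  n8: DF=∅

DF(n5) = ["n7", "n8"]

Answer: ["n7", "n8"]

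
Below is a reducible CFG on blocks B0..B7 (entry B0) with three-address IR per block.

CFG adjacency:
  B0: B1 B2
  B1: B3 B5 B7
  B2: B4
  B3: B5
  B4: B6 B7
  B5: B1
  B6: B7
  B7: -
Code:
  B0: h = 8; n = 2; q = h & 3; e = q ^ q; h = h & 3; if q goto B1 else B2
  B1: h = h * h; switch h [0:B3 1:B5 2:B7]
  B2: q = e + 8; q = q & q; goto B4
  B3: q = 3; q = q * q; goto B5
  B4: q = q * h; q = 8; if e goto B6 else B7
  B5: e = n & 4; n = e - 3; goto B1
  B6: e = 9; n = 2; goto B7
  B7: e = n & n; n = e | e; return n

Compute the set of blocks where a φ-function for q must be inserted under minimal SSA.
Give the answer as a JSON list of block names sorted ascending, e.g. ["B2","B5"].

idom tree: B1←B0 B2←B0 B3←B1 B4←B2 B5←B1 B6←B4 B7←B0
Dom∩ at merges:
  B1: preds {B0,B5}: {B0} ∩ {B0,B1,B5} = {B0}; idom=B0
  B5: preds {B1,B3}: {B0,B1} ∩ {B0,B1,B3} = {B0,B1}; idom=B1
  B7: preds {B1,B4,B6}: {B0,B1} ∩ {B0,B2,B4} ∩ {B0,B2,B4,B6} = {B0}; idom=B0

Frontier:
  B1←B0: walk · to B0
  B1←B5: walk B5→B1 to B0
  B5←B1: walk · to B1
  B5←B3: walk B3 to B1
  B7←B1: walk B1 to B0
  B7←B4: walk B4→B2 to B0
  B7←B6: walk B6→B4→B2 to B0
  B0: DF=∅
  B1: DF={B1,B7}
  B2: DF={B7}
  B3: DF={B5}
  B4: DF={B7}
  B5: DF={B1}
  B6: DF={B7}
  B7: DF=∅

φ for q: defs {B0,B2,B3,B4}
  DF⁺ = {B1,B5,B7}

Answer: ["B1", "B5", "B7"]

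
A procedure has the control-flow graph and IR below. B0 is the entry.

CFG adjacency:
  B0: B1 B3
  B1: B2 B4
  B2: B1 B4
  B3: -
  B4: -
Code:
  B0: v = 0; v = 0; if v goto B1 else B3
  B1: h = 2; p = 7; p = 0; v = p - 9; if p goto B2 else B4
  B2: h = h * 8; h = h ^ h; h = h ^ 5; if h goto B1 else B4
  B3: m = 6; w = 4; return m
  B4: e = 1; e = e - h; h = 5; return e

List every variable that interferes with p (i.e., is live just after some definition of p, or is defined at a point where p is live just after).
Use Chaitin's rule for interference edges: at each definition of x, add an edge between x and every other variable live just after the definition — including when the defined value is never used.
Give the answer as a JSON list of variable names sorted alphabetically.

Answer: ["h", "v"]

Working:
def/use:
  B0: {v} / ∅
  B1: {h,p,v} / ∅
  B2: {h} / {h}
  B3: {m,w} / ∅
  B4: {e,h} / {h}

Live sets:
  live B0: ∅→∅
  live B1: ∅→{h}
  live B2: {h}→{h}
  live B3: ∅→∅
  live B4: {h}→∅

Conflict graph:
  e — {h}
  h — {e,p,v}
  m — {w}
  p — {h,v}
  v — {h,p}
  w — {m}

N(p) = ["h", "v"]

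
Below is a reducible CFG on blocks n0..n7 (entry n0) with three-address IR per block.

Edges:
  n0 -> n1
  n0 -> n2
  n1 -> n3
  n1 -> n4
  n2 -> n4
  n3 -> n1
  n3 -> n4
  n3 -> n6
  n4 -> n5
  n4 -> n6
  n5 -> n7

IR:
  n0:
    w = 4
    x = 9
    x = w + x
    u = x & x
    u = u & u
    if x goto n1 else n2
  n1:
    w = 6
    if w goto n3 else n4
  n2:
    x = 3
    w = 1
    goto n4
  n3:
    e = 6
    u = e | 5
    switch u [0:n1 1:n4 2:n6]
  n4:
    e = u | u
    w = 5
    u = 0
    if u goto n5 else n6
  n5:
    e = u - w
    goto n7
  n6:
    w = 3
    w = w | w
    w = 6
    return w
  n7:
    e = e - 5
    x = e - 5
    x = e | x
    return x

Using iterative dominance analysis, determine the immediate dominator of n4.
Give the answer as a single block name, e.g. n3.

idom tree: n1←n0 n2←n0 n3←n1 n4←n0 n5←n4 n6←n0 n7←n5
Dom∩ at merges:
  n1: preds {n0,n3}: {n0} ∩ {n0,n1,n3} = {n0}; idom=n0
  n4: preds {n1,n2,n3}: {n0,n1} ∩ {n0,n2} ∩ {n0,n1,n3} = {n0}; idom=n0
  n6: preds {n3,n4}: {n0,n1,n3} ∩ {n0,n4} = {n0}; idom=n0

idom(n4) = n0

Answer: n0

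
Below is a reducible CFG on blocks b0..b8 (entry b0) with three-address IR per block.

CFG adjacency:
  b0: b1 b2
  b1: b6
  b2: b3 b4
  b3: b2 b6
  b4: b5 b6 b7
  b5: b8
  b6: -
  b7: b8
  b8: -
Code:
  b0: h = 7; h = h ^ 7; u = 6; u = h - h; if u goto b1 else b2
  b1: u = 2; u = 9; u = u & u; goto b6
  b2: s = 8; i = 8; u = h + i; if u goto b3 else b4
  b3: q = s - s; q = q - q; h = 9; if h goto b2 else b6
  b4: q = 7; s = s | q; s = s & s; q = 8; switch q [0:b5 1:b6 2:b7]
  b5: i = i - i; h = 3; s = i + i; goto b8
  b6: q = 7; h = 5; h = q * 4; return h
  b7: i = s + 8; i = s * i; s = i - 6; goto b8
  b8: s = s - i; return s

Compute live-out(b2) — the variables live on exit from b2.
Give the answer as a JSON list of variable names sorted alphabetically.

Per-block:
  b0: {h,u} / ∅
  b1: {u} / ∅
  b2: {i,s,u} / {h}
  b3: {h,q} / {s}
  b4: {q,s} / {s}
  b5: {h,i,s} / {i}
  b6: {h,q} / ∅
  b7: {i,s} / {s}
  b8: {s} / {i,s}

Live sets:
  b0: in=∅ out={h}
  b1: in=∅ out=∅
  b2: in={h} out={i,s}
  b3: in={s} out={h}
  b4: in={i,s} out={i,s}
  b5: in={i} out={i,s}
  b6: in=∅ out=∅
  b7: in={s} out={i,s}
  b8: in={i,s} out=∅

live-out(b2) = ["i", "s"]

Answer: ["i", "s"]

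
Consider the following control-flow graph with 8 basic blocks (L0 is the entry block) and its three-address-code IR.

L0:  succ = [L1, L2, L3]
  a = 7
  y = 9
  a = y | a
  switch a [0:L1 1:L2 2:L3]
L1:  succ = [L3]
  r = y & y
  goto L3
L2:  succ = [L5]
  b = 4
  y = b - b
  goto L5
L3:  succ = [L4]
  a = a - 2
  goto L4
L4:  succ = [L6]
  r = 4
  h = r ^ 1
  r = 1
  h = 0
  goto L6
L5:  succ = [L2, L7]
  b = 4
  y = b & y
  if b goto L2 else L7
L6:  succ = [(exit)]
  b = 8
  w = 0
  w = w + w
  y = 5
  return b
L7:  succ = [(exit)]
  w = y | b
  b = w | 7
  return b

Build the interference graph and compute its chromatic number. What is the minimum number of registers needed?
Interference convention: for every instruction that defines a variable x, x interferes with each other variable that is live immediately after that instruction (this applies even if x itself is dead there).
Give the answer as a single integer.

Block summaries:
  L0 def {a,y} use ∅
  L1 def {r} use {y}
  L2 def {b,y} use ∅
  L3 def {a} use {a}
  L4 def {h,r} use ∅
  L5 def {b,y} use {y}
  L6 def {b,w,y} use ∅
  L7 def {b,w} use {b,y}

Liveness:
  L0: in=∅ out={a,y}
  L1: in={a,y} out={a}
  L2: in=∅ out={y}
  L3: in={a} out=∅
  L4: in=∅ out=∅
  L5: in={y} out={b,y}
  L6: in=∅ out=∅
  L7: in={b,y} out=∅

Interfere edges:
  a↔{r,y}
  b↔{w,y}
  h↔∅
  r↔{a}
  w↔{b}
  y↔{a,b}

Chromatic number:
  clique {a,r} ⇒ need ≥ 2
  2-colouring: r0={a,b,h}  r1={r,w,y}
  χ = 2

Answer: 2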